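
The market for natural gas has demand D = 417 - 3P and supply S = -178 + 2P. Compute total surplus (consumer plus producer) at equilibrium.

Equilibrium: 417 - 3P = -178 + 2P gives P* = 119, Q* = 60.
Demand choke price: P = 139; supply starts at P = 89.
CS = ½(139 − 119)(60) = 600; PS = ½(119 − 89)(60) = 900.

Total surplus = 1500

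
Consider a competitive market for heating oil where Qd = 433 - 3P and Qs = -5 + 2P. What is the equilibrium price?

Set Qd = Qs: 433 - 3P = -5 + 2P.
438 = 5P, so P* = 87.6.
Q* = 433 − 3(87.6) = 170.2.

P* = 87.6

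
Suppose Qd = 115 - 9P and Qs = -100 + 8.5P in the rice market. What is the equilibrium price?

Set Qd = Qs: 115 - 9P = -100 + 8.5P.
215 = 17.5P, so P* = 86/7.
Q* = 115 − 9(86/7) = 31/7.

P* = 86/7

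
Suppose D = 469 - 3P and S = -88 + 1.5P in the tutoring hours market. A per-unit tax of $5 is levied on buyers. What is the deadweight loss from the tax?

Deadweight loss = 12.5

Pre-tax equilibrium: P* = 1114/9, Q* = 293/3.
Tax on buyers shifts demand to D = 469 − 3(P + 5) = 454 - 3P.
454 - 3P = -88 + 1.5P gives seller price Ps = 1084/9; buyers pay Pb = 1084/9 + 5 = 1129/9.
New quantity: Q = 469 − 3(1129/9) = 278/3.
DWL = ½ × 5 × (293/3 − 278/3) = 12.5.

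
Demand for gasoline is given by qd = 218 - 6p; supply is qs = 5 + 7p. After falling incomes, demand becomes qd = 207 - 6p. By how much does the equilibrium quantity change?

Original equilibrium: p* = 213/13, q* = 1556/13.
New equilibrium: 207 - 6p = 5 + 7p, so 202 = 13p and p' = 202/13; q' = 207 − 6(202/13) = 1479/13.
Change in quantity: 1479/13 − 1556/13 = -77/13.

Δq = -77/13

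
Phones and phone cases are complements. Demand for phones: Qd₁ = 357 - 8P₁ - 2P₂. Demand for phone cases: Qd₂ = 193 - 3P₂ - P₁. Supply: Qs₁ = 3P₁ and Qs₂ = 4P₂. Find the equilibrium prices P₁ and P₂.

P₁ = 2113/75, P₂ = 1766/75

Market 1: 357 - 8P₁ - 2P₂ = 3P₁ → 11P₁ + 2P₂ = 357.
Market 2: 7P₂ + P₁ = 193.
Eliminating P₂: 7×(1) − 2×(2) gives 75P₁ = 2113, so P₁ = 2113/75.
Back-substitute into (2): P₂ = (193 − 1×2113/75) / 7 = 1766/75.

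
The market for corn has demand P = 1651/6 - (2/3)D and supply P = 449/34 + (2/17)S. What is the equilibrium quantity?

Set the two price expressions equal: 1651/6 - (2/3)Q = 449/34 + (2/17)Q.
13360/51 = (40/51)Q, so Q* = 334.
P* = 1651/6 − (2/3)(334) = 52.5.

Q* = 334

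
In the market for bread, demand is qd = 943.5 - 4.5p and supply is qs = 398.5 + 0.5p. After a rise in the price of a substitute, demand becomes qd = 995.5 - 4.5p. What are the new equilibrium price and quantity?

p' = 119.4, q' = 458.2

Original equilibrium: p* = 109, q* = 453.
New equilibrium: 995.5 - 4.5p = 398.5 + 0.5p, so 597 = 5p and p' = 119.4; q' = 995.5 − 4.5(119.4) = 458.2.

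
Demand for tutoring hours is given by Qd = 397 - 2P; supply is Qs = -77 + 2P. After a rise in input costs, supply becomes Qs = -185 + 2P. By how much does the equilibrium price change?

Original equilibrium: P* = 118.5, Q* = 160.
New equilibrium: 397 - 2P = -185 + 2P, so 582 = 4P and P' = 145.5; Q' = 397 − 2(145.5) = 106.
Change in price: 145.5 − 118.5 = 27.

ΔP = 27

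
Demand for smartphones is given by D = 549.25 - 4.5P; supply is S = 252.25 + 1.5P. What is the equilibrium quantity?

Set D = S: 549.25 - 4.5P = 252.25 + 1.5P.
297 = 6P, so P* = 49.5.
Q* = 549.25 − 4.5(49.5) = 326.5.

Q* = 326.5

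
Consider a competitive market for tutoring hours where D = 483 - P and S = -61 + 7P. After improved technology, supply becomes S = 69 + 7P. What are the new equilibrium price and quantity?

Original equilibrium: P* = 68, Q* = 415.
New equilibrium: 483 - P = 69 + 7P, so 414 = 8P and P' = 51.75; Q' = 483 − 1(51.75) = 431.25.

P' = 51.75, Q' = 431.25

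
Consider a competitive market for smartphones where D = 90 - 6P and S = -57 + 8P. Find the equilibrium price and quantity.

P* = 10.5, Q* = 27

Set D = S: 90 - 6P = -57 + 8P.
147 = 14P, so P* = 10.5.
Q* = 90 − 6(10.5) = 27.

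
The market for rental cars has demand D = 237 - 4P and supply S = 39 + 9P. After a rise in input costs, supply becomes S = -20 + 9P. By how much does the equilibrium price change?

Original equilibrium: P* = 198/13, Q* = 2289/13.
New equilibrium: 237 - 4P = -20 + 9P, so 257 = 13P and P' = 257/13; Q' = 237 − 4(257/13) = 2053/13.
Change in price: 257/13 − 198/13 = 59/13.

ΔP = 59/13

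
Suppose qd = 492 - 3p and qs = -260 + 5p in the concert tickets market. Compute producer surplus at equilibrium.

Equilibrium: 492 - 3p = -260 + 5p gives p* = 94, q* = 210.
Supply starts at p = 52 (where qs = 0).
PS = ½(94 − 52)(210) = 4410.

Producer surplus = 4410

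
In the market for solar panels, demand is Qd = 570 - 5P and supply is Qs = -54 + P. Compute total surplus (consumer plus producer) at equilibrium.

Equilibrium: 570 - 5P = -54 + P gives P* = 104, Q* = 50.
Demand choke price: P = 114; supply starts at P = 54.
CS = ½(114 − 104)(50) = 250; PS = ½(104 − 54)(50) = 1250.

Total surplus = 1500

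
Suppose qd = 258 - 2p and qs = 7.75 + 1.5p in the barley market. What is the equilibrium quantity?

Set qd = qs: 258 - 2p = 7.75 + 1.5p.
250.25 = 3.5p, so p* = 71.5.
q* = 258 − 2(71.5) = 115.

q* = 115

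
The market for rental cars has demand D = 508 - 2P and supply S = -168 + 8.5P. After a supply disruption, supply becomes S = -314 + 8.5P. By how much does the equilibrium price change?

Original equilibrium: P* = 1352/21, Q* = 7964/21.
New equilibrium: 508 - 2P = -314 + 8.5P, so 822 = 10.5P and P' = 548/7; Q' = 508 − 2(548/7) = 2460/7.
Change in price: 548/7 − 1352/21 = 292/21.

ΔP = 292/21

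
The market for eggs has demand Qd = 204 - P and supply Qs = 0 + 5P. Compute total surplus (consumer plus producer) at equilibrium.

Total surplus = 17340

Equilibrium: 204 - P = 0 + 5P gives P* = 34, Q* = 170.
Demand choke price: P = 204; supply starts at P = 0.
CS = ½(204 − 34)(170) = 14450; PS = ½(34 − 0)(170) = 2890.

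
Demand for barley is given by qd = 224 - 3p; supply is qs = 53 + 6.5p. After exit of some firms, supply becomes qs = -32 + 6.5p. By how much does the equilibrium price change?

Δp = 170/19

Original equilibrium: p* = 18, q* = 170.
New equilibrium: 224 - 3p = -32 + 6.5p, so 256 = 9.5p and p' = 512/19; q' = 224 − 3(512/19) = 2720/19.
Change in price: 512/19 − 18 = 170/19.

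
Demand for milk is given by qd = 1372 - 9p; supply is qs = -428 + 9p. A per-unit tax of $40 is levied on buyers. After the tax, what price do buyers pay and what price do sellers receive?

Buyers pay $120, sellers receive $80

Pre-tax equilibrium: p* = 100, q* = 472.
Tax on buyers shifts demand to qd = 1372 − 9(p + 40) = 1012 - 9p.
1012 - 9p = -428 + 9p gives seller price ps = 80; buyers pay pb = 80 + 40 = 120.
New quantity: q = 1372 − 9(120) = 292.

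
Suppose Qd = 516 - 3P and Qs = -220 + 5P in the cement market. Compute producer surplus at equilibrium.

Producer surplus = 5760

Equilibrium: 516 - 3P = -220 + 5P gives P* = 92, Q* = 240.
Supply starts at P = 44 (where Qs = 0).
PS = ½(92 − 44)(240) = 5760.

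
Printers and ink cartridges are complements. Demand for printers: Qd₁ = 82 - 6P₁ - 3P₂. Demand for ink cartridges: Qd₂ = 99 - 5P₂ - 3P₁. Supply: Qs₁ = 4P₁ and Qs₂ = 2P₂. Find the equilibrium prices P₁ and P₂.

P₁ = 277/61, P₂ = 744/61

Market 1: 82 - 6P₁ - 3P₂ = 4P₁ → 10P₁ + 3P₂ = 82.
Market 2: 7P₂ + 3P₁ = 99.
Eliminating P₂: 7×(1) − 3×(2) gives 61P₁ = 277, so P₁ = 277/61.
Back-substitute into (2): P₂ = (99 − 3×277/61) / 7 = 744/61.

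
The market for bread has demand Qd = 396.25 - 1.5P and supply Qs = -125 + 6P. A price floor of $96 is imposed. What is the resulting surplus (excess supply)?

Surplus = 198.75

Equilibrium price would be P* = 69.5, so the floor at 96 binds.
At P = 96: Qd = 252.25, Qs = 451.
Surplus = 451 − 252.25 = 198.75.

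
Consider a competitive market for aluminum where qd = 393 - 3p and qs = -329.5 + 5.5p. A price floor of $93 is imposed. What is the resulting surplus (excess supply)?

Surplus = 68

Equilibrium price would be p* = 85, so the floor at 93 binds.
At p = 93: qd = 114, qs = 182.
Surplus = 182 − 114 = 68.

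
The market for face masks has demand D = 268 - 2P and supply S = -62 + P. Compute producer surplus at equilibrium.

Producer surplus = 1152

Equilibrium: 268 - 2P = -62 + P gives P* = 110, Q* = 48.
Supply starts at P = 62 (where S = 0).
PS = ½(110 − 62)(48) = 1152.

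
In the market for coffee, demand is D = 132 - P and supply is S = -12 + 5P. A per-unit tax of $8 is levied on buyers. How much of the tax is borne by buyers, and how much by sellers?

Buyers bear 20/3, sellers bear 4/3

Pre-tax equilibrium: P* = 24, Q* = 108.
Tax on buyers shifts demand to D = 132 − 1(P + 8) = 124 - P.
124 - P = -12 + 5P gives seller price Ps = 68/3; buyers pay Pb = 68/3 + 8 = 92/3.
New quantity: Q = 132 − 1(92/3) = 304/3.
Buyer burden = 92/3 − 24 = 20/3; seller burden = 24 − 68/3 = 4/3.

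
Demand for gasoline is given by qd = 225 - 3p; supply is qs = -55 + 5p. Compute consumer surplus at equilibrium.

Consumer surplus = 2400

Equilibrium: 225 - 3p = -55 + 5p gives p* = 35, q* = 120.
Demand choke price (qd = 0): p = 75.
CS = ½(75 − 35)(120) = 2400.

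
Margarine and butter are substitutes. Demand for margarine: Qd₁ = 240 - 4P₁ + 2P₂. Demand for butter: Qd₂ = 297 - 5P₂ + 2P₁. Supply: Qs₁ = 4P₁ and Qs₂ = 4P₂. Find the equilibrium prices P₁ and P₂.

P₁ = 40.5, P₂ = 42

Market 1: 240 - 4P₁ + 2P₂ = 4P₁ → 8P₁ - 2P₂ = 240.
Market 2: 9P₂ - 2P₁ = 297.
Eliminating P₂: 9×(1) + 2×(2) gives 68P₁ = 2754, so P₁ = 40.5.
Back-substitute into (2): P₂ = (297 + 2×40.5) / 9 = 42.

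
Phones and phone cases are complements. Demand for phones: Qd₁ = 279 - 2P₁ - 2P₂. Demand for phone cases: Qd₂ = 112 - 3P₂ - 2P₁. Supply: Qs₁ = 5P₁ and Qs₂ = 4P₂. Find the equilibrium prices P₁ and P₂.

Market 1: 279 - 2P₁ - 2P₂ = 5P₁ → 7P₁ + 2P₂ = 279.
Market 2: 7P₂ + 2P₁ = 112.
Eliminating P₂: 7×(1) − 2×(2) gives 45P₁ = 1729, so P₁ = 1729/45.
Back-substitute into (2): P₂ = (112 − 2×1729/45) / 7 = 226/45.

P₁ = 1729/45, P₂ = 226/45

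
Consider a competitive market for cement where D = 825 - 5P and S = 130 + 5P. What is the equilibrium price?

Set D = S: 825 - 5P = 130 + 5P.
695 = 10P, so P* = 69.5.
Q* = 825 − 5(69.5) = 477.5.

P* = 69.5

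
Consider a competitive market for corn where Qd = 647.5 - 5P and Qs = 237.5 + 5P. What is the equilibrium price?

P* = 41

Set Qd = Qs: 647.5 - 5P = 237.5 + 5P.
410 = 10P, so P* = 41.
Q* = 647.5 − 5(41) = 442.5.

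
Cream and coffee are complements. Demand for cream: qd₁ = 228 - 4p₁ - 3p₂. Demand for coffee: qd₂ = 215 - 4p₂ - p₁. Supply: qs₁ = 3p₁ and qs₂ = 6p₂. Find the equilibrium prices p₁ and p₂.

p₁ = 1635/67, p₂ = 1277/67

Market 1: 228 - 4p₁ - 3p₂ = 3p₁ → 7p₁ + 3p₂ = 228.
Market 2: 10p₂ + p₁ = 215.
Eliminating p₂: 10×(1) − 3×(2) gives 67p₁ = 1635, so p₁ = 1635/67.
Back-substitute into (2): p₂ = (215 − 1×1635/67) / 10 = 1277/67.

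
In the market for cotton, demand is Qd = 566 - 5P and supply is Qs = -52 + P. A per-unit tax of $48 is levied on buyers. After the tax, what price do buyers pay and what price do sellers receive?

Buyers pay $111, sellers receive $63

Pre-tax equilibrium: P* = 103, Q* = 51.
Tax on buyers shifts demand to Qd = 566 − 5(P + 48) = 326 - 5P.
326 - 5P = -52 + P gives seller price Ps = 63; buyers pay Pb = 63 + 48 = 111.
New quantity: Q = 566 − 5(111) = 11.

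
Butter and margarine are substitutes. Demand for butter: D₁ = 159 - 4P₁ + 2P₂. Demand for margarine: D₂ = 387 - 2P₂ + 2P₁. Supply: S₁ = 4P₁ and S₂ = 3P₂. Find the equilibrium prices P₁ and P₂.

Market 1: 159 - 4P₁ + 2P₂ = 4P₁ → 8P₁ - 2P₂ = 159.
Market 2: 5P₂ - 2P₁ = 387.
Eliminating P₂: 5×(1) + 2×(2) gives 36P₁ = 1569, so P₁ = 523/12.
Back-substitute into (2): P₂ = (387 + 2×523/12) / 5 = 569/6.

P₁ = 523/12, P₂ = 569/6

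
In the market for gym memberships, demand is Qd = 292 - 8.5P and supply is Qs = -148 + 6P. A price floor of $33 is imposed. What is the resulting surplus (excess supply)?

Surplus = 38.5

Equilibrium price would be P* = 880/29, so the floor at 33 binds.
At P = 33: Qd = 11.5, Qs = 50.
Surplus = 50 − 11.5 = 38.5.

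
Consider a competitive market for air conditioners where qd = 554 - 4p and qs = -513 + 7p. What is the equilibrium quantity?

Set qd = qs: 554 - 4p = -513 + 7p.
1067 = 11p, so p* = 97.
q* = 554 − 4(97) = 166.

q* = 166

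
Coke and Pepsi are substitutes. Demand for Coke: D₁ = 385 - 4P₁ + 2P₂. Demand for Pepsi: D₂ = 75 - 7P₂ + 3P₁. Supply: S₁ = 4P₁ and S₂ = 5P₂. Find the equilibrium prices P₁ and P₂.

Market 1: 385 - 4P₁ + 2P₂ = 4P₁ → 8P₁ - 2P₂ = 385.
Market 2: 12P₂ - 3P₁ = 75.
Eliminating P₂: 12×(1) + 2×(2) gives 90P₁ = 4770, so P₁ = 53.
Back-substitute into (2): P₂ = (75 + 3×53) / 12 = 19.5.

P₁ = 53, P₂ = 19.5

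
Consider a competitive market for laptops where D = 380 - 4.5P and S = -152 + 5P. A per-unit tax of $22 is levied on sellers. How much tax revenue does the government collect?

Pre-tax equilibrium: P* = 56, Q* = 128.
Tax on sellers shifts supply to S = -152 + 5(P − 22) = -262 + 5P.
380 - 4.5P = -262 + 5P gives buyer price Pb = 1284/19; sellers receive Ps = 1284/19 − 22 = 866/19.
New quantity: Q = 380 − 4.5(1284/19) = 1442/19.
Revenue = 22 × 1442/19 = 31724/19.

Tax revenue = 31724/19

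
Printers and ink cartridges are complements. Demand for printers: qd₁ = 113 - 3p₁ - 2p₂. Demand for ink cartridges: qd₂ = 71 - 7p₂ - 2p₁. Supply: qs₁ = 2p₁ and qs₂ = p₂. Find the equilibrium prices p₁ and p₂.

Market 1: 113 - 3p₁ - 2p₂ = 2p₁ → 5p₁ + 2p₂ = 113.
Market 2: 8p₂ + 2p₁ = 71.
Eliminating p₂: 8×(1) − 2×(2) gives 36p₁ = 762, so p₁ = 127/6.
Back-substitute into (2): p₂ = (71 − 2×127/6) / 8 = 43/12.

p₁ = 127/6, p₂ = 43/12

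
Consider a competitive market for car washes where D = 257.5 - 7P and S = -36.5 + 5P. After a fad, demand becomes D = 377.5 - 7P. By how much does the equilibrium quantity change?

ΔQ = 50

Original equilibrium: P* = 24.5, Q* = 86.
New equilibrium: 377.5 - 7P = -36.5 + 5P, so 414 = 12P and P' = 34.5; Q' = 377.5 − 7(34.5) = 136.
Change in quantity: 136 − 86 = 50.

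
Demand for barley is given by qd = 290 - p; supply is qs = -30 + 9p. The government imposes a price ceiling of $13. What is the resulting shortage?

Equilibrium price would be p* = 32, so the ceiling at 13 binds.
At p = 13: qd = 290 − 1(13) = 277, qs = -30 + 9(13) = 87.
Shortage = 277 − 87 = 190.

Shortage = 190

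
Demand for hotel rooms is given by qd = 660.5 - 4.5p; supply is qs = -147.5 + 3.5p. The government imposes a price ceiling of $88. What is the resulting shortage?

Shortage = 104

Equilibrium price would be p* = 101, so the ceiling at 88 binds.
At p = 88: qd = 660.5 − 4.5(88) = 264.5, qs = -147.5 + 3.5(88) = 160.5.
Shortage = 264.5 − 160.5 = 104.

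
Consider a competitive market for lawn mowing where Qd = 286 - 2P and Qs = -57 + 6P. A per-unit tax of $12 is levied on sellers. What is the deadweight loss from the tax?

Pre-tax equilibrium: P* = 42.875, Q* = 200.25.
Tax on sellers shifts supply to Qs = -57 + 6(P − 12) = -129 + 6P.
286 - 2P = -129 + 6P gives buyer price Pb = 51.875; sellers receive Ps = 51.875 − 12 = 39.875.
New quantity: Q = 286 − 2(51.875) = 182.25.
DWL = ½ × 12 × (200.25 − 182.25) = 108.

Deadweight loss = 108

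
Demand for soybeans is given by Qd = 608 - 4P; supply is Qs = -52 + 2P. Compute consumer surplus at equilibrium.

Equilibrium: 608 - 4P = -52 + 2P gives P* = 110, Q* = 168.
Demand choke price (Qd = 0): P = 152.
CS = ½(152 − 110)(168) = 3528.

Consumer surplus = 3528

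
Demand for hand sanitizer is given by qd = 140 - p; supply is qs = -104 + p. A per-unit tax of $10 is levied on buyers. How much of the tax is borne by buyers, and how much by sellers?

Buyers bear $5, sellers bear $5

Pre-tax equilibrium: p* = 122, q* = 18.
Tax on buyers shifts demand to qd = 140 − 1(p + 10) = 130 - p.
130 - p = -104 + p gives seller price ps = 117; buyers pay pb = 117 + 10 = 127.
New quantity: q = 140 − 1(127) = 13.
Buyer burden = 127 − 122 = 5; seller burden = 122 − 117 = 5.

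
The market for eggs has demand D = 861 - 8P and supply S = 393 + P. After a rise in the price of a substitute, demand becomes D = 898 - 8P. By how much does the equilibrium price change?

ΔP = 37/9

Original equilibrium: P* = 52, Q* = 445.
New equilibrium: 898 - 8P = 393 + P, so 505 = 9P and P' = 505/9; Q' = 898 − 8(505/9) = 4042/9.
Change in price: 505/9 − 52 = 37/9.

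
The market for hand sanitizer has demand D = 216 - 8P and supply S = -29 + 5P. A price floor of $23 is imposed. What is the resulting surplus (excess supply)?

Surplus = 54

Equilibrium price would be P* = 245/13, so the floor at 23 binds.
At P = 23: D = 32, S = 86.
Surplus = 86 − 32 = 54.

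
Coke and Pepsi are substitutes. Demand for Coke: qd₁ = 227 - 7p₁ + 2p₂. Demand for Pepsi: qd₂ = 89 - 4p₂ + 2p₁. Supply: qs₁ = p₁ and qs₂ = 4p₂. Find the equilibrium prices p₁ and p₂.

Market 1: 227 - 7p₁ + 2p₂ = p₁ → 8p₁ - 2p₂ = 227.
Market 2: 8p₂ - 2p₁ = 89.
Eliminating p₂: 8×(1) + 2×(2) gives 60p₁ = 1994, so p₁ = 997/30.
Back-substitute into (2): p₂ = (89 + 2×997/30) / 8 = 583/30.

p₁ = 997/30, p₂ = 583/30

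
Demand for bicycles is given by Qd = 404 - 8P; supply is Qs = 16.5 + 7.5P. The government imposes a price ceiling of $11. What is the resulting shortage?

Equilibrium price would be P* = 25, so the ceiling at 11 binds.
At P = 11: Qd = 404 − 8(11) = 316, Qs = 16.5 + 7.5(11) = 99.
Shortage = 316 − 99 = 217.

Shortage = 217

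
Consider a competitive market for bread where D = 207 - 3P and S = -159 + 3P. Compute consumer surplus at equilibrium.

Consumer surplus = 96

Equilibrium: 207 - 3P = -159 + 3P gives P* = 61, Q* = 24.
Demand choke price (D = 0): P = 69.
CS = ½(69 − 61)(24) = 96.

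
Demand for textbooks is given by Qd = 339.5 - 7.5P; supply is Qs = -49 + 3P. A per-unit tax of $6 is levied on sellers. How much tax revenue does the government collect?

Tax revenue = 2064/7

Pre-tax equilibrium: P* = 37, Q* = 62.
Tax on sellers shifts supply to Qs = -49 + 3(P − 6) = -67 + 3P.
339.5 - 7.5P = -67 + 3P gives buyer price Pb = 271/7; sellers receive Ps = 271/7 − 6 = 229/7.
New quantity: Q = 339.5 − 7.5(271/7) = 344/7.
Revenue = 6 × 344/7 = 2064/7.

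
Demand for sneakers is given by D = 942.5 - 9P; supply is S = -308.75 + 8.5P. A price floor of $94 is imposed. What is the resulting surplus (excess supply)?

Surplus = 393.75

Equilibrium price would be P* = 71.5, so the floor at 94 binds.
At P = 94: D = 96.5, S = 490.25.
Surplus = 490.25 − 96.5 = 393.75.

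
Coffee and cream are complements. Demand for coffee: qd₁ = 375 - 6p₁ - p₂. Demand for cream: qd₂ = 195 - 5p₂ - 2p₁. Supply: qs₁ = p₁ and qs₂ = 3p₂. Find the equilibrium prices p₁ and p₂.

Market 1: 375 - 6p₁ - p₂ = p₁ → 7p₁ + p₂ = 375.
Market 2: 8p₂ + 2p₁ = 195.
Eliminating p₂: 8×(1) − 1×(2) gives 54p₁ = 2805, so p₁ = 935/18.
Back-substitute into (2): p₂ = (195 − 2×935/18) / 8 = 205/18.

p₁ = 935/18, p₂ = 205/18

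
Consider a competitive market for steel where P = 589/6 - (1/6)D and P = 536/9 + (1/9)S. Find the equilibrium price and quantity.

Set the two price expressions equal: 589/6 - (1/6)Q = 536/9 + (1/9)Q.
695/18 = (5/18)Q, so Q* = 139.
P* = 589/6 − (1/6)(139) = 75.

P* = 75, Q* = 139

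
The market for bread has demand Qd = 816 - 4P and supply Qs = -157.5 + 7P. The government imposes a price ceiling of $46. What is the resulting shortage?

Equilibrium price would be P* = 88.5, so the ceiling at 46 binds.
At P = 46: Qd = 816 − 4(46) = 632, Qs = -157.5 + 7(46) = 164.5.
Shortage = 632 − 164.5 = 467.5.

Shortage = 467.5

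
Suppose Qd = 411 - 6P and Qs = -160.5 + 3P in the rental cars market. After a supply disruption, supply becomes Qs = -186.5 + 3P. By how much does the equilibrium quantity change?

Original equilibrium: P* = 63.5, Q* = 30.
New equilibrium: 411 - 6P = -186.5 + 3P, so 597.5 = 9P and P' = 1195/18; Q' = 411 − 6(1195/18) = 38/3.
Change in quantity: 38/3 − 30 = -52/3.

ΔQ = -52/3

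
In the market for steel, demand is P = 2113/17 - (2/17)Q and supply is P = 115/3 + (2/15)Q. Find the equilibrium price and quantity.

Set the two price expressions equal: 2113/17 - (2/17)Q = 115/3 + (2/15)Q.
4384/51 = (64/255)Q, so Q* = 342.5.
P* = 2113/17 − (2/17)(342.5) = 84.

P* = 84, Q* = 342.5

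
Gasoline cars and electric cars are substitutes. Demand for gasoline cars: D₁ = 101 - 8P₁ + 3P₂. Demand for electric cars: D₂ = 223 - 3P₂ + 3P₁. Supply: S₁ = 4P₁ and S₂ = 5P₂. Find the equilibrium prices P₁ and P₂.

Market 1: 101 - 8P₁ + 3P₂ = 4P₁ → 12P₁ - 3P₂ = 101.
Market 2: 8P₂ - 3P₁ = 223.
Eliminating P₂: 8×(1) + 3×(2) gives 87P₁ = 1477, so P₁ = 1477/87.
Back-substitute into (2): P₂ = (223 + 3×1477/87) / 8 = 993/29.

P₁ = 1477/87, P₂ = 993/29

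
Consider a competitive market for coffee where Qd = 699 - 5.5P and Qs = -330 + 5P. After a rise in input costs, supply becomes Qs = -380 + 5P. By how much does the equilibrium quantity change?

ΔQ = -550/21

Original equilibrium: P* = 98, Q* = 160.
New equilibrium: 699 - 5.5P = -380 + 5P, so 1079 = 10.5P and P' = 2158/21; Q' = 699 − 5.5(2158/21) = 2810/21.
Change in quantity: 2810/21 − 160 = -550/21.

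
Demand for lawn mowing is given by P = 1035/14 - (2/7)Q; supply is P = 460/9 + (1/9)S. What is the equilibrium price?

Set the two price expressions equal: 1035/14 - (2/7)Q = 460/9 + (1/9)Q.
2875/126 = (25/63)Q, so Q* = 57.5.
P* = 1035/14 − (2/7)(57.5) = 57.5.

P* = 57.5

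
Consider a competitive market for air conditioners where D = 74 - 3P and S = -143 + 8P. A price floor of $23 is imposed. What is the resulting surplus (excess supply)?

Surplus = 36

Equilibrium price would be P* = 217/11, so the floor at 23 binds.
At P = 23: D = 5, S = 41.
Surplus = 41 − 5 = 36.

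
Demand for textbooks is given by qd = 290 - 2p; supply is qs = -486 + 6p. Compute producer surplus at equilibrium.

Equilibrium: 290 - 2p = -486 + 6p gives p* = 97, q* = 96.
Supply starts at p = 81 (where qs = 0).
PS = ½(97 − 81)(96) = 768.

Producer surplus = 768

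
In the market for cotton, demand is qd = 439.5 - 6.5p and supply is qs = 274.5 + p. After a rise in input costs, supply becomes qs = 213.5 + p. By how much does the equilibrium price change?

Original equilibrium: p* = 22, q* = 296.5.
New equilibrium: 439.5 - 6.5p = 213.5 + p, so 226 = 7.5p and p' = 452/15; q' = 439.5 − 6.5(452/15) = 7309/30.
Change in price: 452/15 − 22 = 122/15.

Δp = 122/15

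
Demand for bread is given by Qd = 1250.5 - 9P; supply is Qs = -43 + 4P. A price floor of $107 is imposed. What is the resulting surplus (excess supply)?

Surplus = 97.5

Equilibrium price would be P* = 99.5, so the floor at 107 binds.
At P = 107: Qd = 287.5, Qs = 385.
Surplus = 385 − 287.5 = 97.5.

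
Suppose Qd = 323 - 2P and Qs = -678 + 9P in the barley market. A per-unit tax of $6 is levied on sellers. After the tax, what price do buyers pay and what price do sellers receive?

Pre-tax equilibrium: P* = 91, Q* = 141.
Tax on sellers shifts supply to Qs = -678 + 9(P − 6) = -732 + 9P.
323 - 2P = -732 + 9P gives buyer price Pb = 1055/11; sellers receive Ps = 1055/11 − 6 = 989/11.
New quantity: Q = 323 − 2(1055/11) = 1443/11.

Buyers pay 1055/11, sellers receive 989/11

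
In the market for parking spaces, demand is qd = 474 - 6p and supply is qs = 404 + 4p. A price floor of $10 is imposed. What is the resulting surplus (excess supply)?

Surplus = 30

Equilibrium price would be p* = 7, so the floor at 10 binds.
At p = 10: qd = 414, qs = 444.
Surplus = 444 − 414 = 30.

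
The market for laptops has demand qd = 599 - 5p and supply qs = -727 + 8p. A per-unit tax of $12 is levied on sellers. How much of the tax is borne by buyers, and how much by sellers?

Buyers bear 96/13, sellers bear 60/13

Pre-tax equilibrium: p* = 102, q* = 89.
Tax on sellers shifts supply to qs = -727 + 8(p − 12) = -823 + 8p.
599 - 5p = -823 + 8p gives buyer price pb = 1422/13; sellers receive ps = 1422/13 − 12 = 1266/13.
New quantity: q = 599 − 5(1422/13) = 677/13.
Buyer burden = 1422/13 − 102 = 96/13; seller burden = 102 − 1266/13 = 60/13.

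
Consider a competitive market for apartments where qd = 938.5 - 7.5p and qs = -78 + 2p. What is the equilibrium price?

p* = 107

Set qd = qs: 938.5 - 7.5p = -78 + 2p.
1016.5 = 9.5p, so p* = 107.
q* = 938.5 − 7.5(107) = 136.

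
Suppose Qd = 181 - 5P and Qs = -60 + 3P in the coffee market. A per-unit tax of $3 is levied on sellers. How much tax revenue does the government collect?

Pre-tax equilibrium: P* = 30.125, Q* = 30.375.
Tax on sellers shifts supply to Qs = -60 + 3(P − 3) = -69 + 3P.
181 - 5P = -69 + 3P gives buyer price Pb = 31.25; sellers receive Ps = 31.25 − 3 = 28.25.
New quantity: Q = 181 − 5(31.25) = 24.75.
Revenue = 3 × 24.75 = 74.25.

Tax revenue = 74.25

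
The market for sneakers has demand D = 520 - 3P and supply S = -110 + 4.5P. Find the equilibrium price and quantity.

Set D = S: 520 - 3P = -110 + 4.5P.
630 = 7.5P, so P* = 84.
Q* = 520 − 3(84) = 268.

P* = 84, Q* = 268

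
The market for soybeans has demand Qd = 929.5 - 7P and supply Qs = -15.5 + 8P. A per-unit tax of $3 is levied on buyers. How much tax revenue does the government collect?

Tax revenue = 1431.9

Pre-tax equilibrium: P* = 63, Q* = 488.5.
Tax on buyers shifts demand to Qd = 929.5 − 7(P + 3) = 908.5 - 7P.
908.5 - 7P = -15.5 + 8P gives seller price Ps = 61.6; buyers pay Pb = 61.6 + 3 = 64.6.
New quantity: Q = 929.5 − 7(64.6) = 477.3.
Revenue = 3 × 477.3 = 1431.9.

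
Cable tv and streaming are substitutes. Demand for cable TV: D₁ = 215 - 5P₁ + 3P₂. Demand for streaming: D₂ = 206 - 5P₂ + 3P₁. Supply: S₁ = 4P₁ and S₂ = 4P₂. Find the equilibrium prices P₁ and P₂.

Market 1: 215 - 5P₁ + 3P₂ = 4P₁ → 9P₁ - 3P₂ = 215.
Market 2: 9P₂ - 3P₁ = 206.
Eliminating P₂: 9×(1) + 3×(2) gives 72P₁ = 2553, so P₁ = 851/24.
Back-substitute into (2): P₂ = (206 + 3×851/24) / 9 = 833/24.

P₁ = 851/24, P₂ = 833/24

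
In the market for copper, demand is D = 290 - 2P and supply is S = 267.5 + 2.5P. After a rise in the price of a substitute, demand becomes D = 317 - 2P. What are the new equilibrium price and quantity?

Original equilibrium: P* = 5, Q* = 280.
New equilibrium: 317 - 2P = 267.5 + 2.5P, so 49.5 = 4.5P and P' = 11; Q' = 317 − 2(11) = 295.

P' = 11, Q' = 295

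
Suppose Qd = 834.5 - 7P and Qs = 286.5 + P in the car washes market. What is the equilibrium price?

P* = 68.5

Set Qd = Qs: 834.5 - 7P = 286.5 + P.
548 = 8P, so P* = 68.5.
Q* = 834.5 − 7(68.5) = 355.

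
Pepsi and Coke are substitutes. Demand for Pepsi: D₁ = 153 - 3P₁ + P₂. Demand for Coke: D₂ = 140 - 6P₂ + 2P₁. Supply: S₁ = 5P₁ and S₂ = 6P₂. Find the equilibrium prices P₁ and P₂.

P₁ = 988/47, P₂ = 713/47

Market 1: 153 - 3P₁ + P₂ = 5P₁ → 8P₁ - P₂ = 153.
Market 2: 12P₂ - 2P₁ = 140.
Eliminating P₂: 12×(1) + 1×(2) gives 94P₁ = 1976, so P₁ = 988/47.
Back-substitute into (2): P₂ = (140 + 2×988/47) / 12 = 713/47.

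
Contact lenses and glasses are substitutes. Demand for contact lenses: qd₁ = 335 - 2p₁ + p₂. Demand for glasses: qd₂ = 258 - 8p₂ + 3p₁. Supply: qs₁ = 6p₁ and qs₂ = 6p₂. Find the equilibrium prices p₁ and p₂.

p₁ = 4948/109, p₂ = 3069/109

Market 1: 335 - 2p₁ + p₂ = 6p₁ → 8p₁ - p₂ = 335.
Market 2: 14p₂ - 3p₁ = 258.
Eliminating p₂: 14×(1) + 1×(2) gives 109p₁ = 4948, so p₁ = 4948/109.
Back-substitute into (2): p₂ = (258 + 3×4948/109) / 14 = 3069/109.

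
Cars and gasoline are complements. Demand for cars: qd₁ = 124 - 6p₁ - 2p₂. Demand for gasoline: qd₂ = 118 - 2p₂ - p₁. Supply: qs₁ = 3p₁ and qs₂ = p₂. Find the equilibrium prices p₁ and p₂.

Market 1: 124 - 6p₁ - 2p₂ = 3p₁ → 9p₁ + 2p₂ = 124.
Market 2: 3p₂ + p₁ = 118.
Eliminating p₂: 3×(1) − 2×(2) gives 25p₁ = 136, so p₁ = 5.44.
Back-substitute into (2): p₂ = (118 − 1×5.44) / 3 = 37.52.

p₁ = 5.44, p₂ = 37.52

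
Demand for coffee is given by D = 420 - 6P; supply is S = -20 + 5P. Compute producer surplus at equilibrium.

Producer surplus = 3240

Equilibrium: 420 - 6P = -20 + 5P gives P* = 40, Q* = 180.
Supply starts at P = 4 (where S = 0).
PS = ½(40 − 4)(180) = 3240.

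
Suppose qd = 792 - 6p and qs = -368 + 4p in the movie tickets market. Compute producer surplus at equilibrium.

Equilibrium: 792 - 6p = -368 + 4p gives p* = 116, q* = 96.
Supply starts at p = 92 (where qs = 0).
PS = ½(116 − 92)(96) = 1152.

Producer surplus = 1152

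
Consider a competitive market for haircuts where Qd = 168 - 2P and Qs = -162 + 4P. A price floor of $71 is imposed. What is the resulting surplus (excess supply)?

Surplus = 96

Equilibrium price would be P* = 55, so the floor at 71 binds.
At P = 71: Qd = 26, Qs = 122.
Surplus = 122 − 26 = 96.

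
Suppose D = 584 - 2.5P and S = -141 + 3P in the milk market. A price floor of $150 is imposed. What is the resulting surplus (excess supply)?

Surplus = 100

Equilibrium price would be P* = 1450/11, so the floor at 150 binds.
At P = 150: D = 209, S = 309.
Surplus = 309 − 209 = 100.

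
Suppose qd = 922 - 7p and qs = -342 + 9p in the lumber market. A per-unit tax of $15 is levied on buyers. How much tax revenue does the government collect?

Tax revenue = 4649.0625

Pre-tax equilibrium: p* = 79, q* = 369.
Tax on buyers shifts demand to qd = 922 − 7(p + 15) = 817 - 7p.
817 - 7p = -342 + 9p gives seller price ps = 72.4375; buyers pay pb = 72.4375 + 15 = 87.4375.
New quantity: q = 922 − 7(87.4375) = 309.9375.
Revenue = 15 × 309.9375 = 4649.0625.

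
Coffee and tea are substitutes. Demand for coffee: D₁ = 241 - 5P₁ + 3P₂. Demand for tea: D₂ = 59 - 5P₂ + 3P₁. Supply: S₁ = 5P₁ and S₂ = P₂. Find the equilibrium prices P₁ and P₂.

Market 1: 241 - 5P₁ + 3P₂ = 5P₁ → 10P₁ - 3P₂ = 241.
Market 2: 6P₂ - 3P₁ = 59.
Eliminating P₂: 6×(1) + 3×(2) gives 51P₁ = 1623, so P₁ = 541/17.
Back-substitute into (2): P₂ = (59 + 3×541/17) / 6 = 1313/51.

P₁ = 541/17, P₂ = 1313/51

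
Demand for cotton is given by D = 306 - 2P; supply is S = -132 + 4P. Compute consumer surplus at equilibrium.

Consumer surplus = 6400

Equilibrium: 306 - 2P = -132 + 4P gives P* = 73, Q* = 160.
Demand choke price (D = 0): P = 153.
CS = ½(153 − 73)(160) = 6400.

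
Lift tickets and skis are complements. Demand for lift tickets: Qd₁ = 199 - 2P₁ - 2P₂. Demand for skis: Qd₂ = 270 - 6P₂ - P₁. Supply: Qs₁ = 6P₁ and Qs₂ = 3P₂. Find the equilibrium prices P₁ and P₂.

P₁ = 1251/70, P₂ = 1961/70

Market 1: 199 - 2P₁ - 2P₂ = 6P₁ → 8P₁ + 2P₂ = 199.
Market 2: 9P₂ + P₁ = 270.
Eliminating P₂: 9×(1) − 2×(2) gives 70P₁ = 1251, so P₁ = 1251/70.
Back-substitute into (2): P₂ = (270 − 1×1251/70) / 9 = 1961/70.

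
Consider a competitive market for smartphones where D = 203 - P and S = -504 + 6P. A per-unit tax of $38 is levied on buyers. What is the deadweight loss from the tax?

Deadweight loss = 4332/7

Pre-tax equilibrium: P* = 101, Q* = 102.
Tax on buyers shifts demand to D = 203 − 1(P + 38) = 165 - P.
165 - P = -504 + 6P gives seller price Ps = 669/7; buyers pay Pb = 669/7 + 38 = 935/7.
New quantity: Q = 203 − 1(935/7) = 486/7.
DWL = ½ × 38 × (102 − 486/7) = 4332/7.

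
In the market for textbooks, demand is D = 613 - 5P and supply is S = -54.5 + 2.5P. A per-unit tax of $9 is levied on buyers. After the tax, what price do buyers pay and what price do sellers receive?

Pre-tax equilibrium: P* = 89, Q* = 168.
Tax on buyers shifts demand to D = 613 − 5(P + 9) = 568 - 5P.
568 - 5P = -54.5 + 2.5P gives seller price Ps = 83; buyers pay Pb = 83 + 9 = 92.
New quantity: Q = 613 − 5(92) = 153.

Buyers pay $92, sellers receive $83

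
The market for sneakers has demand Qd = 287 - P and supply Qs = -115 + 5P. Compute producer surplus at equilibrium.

Producer surplus = 4840

Equilibrium: 287 - P = -115 + 5P gives P* = 67, Q* = 220.
Supply starts at P = 23 (where Qs = 0).
PS = ½(67 − 23)(220) = 4840.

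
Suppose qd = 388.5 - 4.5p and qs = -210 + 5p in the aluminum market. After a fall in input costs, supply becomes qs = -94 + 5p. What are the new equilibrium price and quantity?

p' = 965/19, q' = 3039/19

Original equilibrium: p* = 63, q* = 105.
New equilibrium: 388.5 - 4.5p = -94 + 5p, so 482.5 = 9.5p and p' = 965/19; q' = 388.5 − 4.5(965/19) = 3039/19.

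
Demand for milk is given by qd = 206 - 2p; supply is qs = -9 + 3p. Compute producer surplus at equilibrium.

Producer surplus = 2400

Equilibrium: 206 - 2p = -9 + 3p gives p* = 43, q* = 120.
Supply starts at p = 3 (where qs = 0).
PS = ½(43 − 3)(120) = 2400.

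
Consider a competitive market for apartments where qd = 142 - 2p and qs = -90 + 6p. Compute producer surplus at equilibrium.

Equilibrium: 142 - 2p = -90 + 6p gives p* = 29, q* = 84.
Supply starts at p = 15 (where qs = 0).
PS = ½(29 − 15)(84) = 588.

Producer surplus = 588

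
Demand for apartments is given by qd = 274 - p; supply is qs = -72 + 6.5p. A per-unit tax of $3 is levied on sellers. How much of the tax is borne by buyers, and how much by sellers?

Buyers bear $2.6, sellers bear $0.4

Pre-tax equilibrium: p* = 692/15, q* = 3418/15.
Tax on sellers shifts supply to qs = -72 + 6.5(p − 3) = -91.5 + 6.5p.
274 - p = -91.5 + 6.5p gives buyer price pb = 731/15; sellers receive ps = 731/15 − 3 = 686/15.
New quantity: q = 274 − 1(731/15) = 3379/15.
Buyer burden = 731/15 − 692/15 = 2.6; seller burden = 692/15 − 686/15 = 0.4.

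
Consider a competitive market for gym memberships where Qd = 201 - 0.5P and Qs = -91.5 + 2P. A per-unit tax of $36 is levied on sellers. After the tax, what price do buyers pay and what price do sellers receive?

Buyers pay $145.8, sellers receive $109.8

Pre-tax equilibrium: P* = 117, Q* = 142.5.
Tax on sellers shifts supply to Qs = -91.5 + 2(P − 36) = -163.5 + 2P.
201 - 0.5P = -163.5 + 2P gives buyer price Pb = 145.8; sellers receive Ps = 145.8 − 36 = 109.8.
New quantity: Q = 201 − 0.5(145.8) = 128.1.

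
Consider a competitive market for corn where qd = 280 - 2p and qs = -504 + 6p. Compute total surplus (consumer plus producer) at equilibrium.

Total surplus = 2352

Equilibrium: 280 - 2p = -504 + 6p gives p* = 98, q* = 84.
Demand choke price: p = 140; supply starts at p = 84.
CS = ½(140 − 98)(84) = 1764; PS = ½(98 − 84)(84) = 588.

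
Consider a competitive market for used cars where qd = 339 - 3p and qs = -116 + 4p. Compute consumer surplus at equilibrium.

Equilibrium: 339 - 3p = -116 + 4p gives p* = 65, q* = 144.
Demand choke price (qd = 0): p = 113.
CS = ½(113 − 65)(144) = 3456.

Consumer surplus = 3456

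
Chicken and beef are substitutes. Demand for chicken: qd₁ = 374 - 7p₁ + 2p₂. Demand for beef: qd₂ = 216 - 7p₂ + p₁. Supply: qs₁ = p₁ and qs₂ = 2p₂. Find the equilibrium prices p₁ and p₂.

p₁ = 1899/35, p₂ = 1051/35

Market 1: 374 - 7p₁ + 2p₂ = p₁ → 8p₁ - 2p₂ = 374.
Market 2: 9p₂ - p₁ = 216.
Eliminating p₂: 9×(1) + 2×(2) gives 70p₁ = 3798, so p₁ = 1899/35.
Back-substitute into (2): p₂ = (216 + 1×1899/35) / 9 = 1051/35.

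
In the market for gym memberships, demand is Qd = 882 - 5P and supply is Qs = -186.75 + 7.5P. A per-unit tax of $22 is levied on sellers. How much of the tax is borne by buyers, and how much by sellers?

Buyers bear $13.2, sellers bear $8.8

Pre-tax equilibrium: P* = 85.5, Q* = 454.5.
Tax on sellers shifts supply to Qs = -186.75 + 7.5(P − 22) = -351.75 + 7.5P.
882 - 5P = -351.75 + 7.5P gives buyer price Pb = 98.7; sellers receive Ps = 98.7 − 22 = 76.7.
New quantity: Q = 882 − 5(98.7) = 388.5.
Buyer burden = 98.7 − 85.5 = 13.2; seller burden = 85.5 − 76.7 = 8.8.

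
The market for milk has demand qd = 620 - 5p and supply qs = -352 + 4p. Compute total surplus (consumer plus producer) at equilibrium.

Equilibrium: 620 - 5p = -352 + 4p gives p* = 108, q* = 80.
Demand choke price: p = 124; supply starts at p = 88.
CS = ½(124 − 108)(80) = 640; PS = ½(108 − 88)(80) = 800.

Total surplus = 1440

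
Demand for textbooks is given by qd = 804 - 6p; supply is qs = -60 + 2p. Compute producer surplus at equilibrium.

Equilibrium: 804 - 6p = -60 + 2p gives p* = 108, q* = 156.
Supply starts at p = 30 (where qs = 0).
PS = ½(108 − 30)(156) = 6084.

Producer surplus = 6084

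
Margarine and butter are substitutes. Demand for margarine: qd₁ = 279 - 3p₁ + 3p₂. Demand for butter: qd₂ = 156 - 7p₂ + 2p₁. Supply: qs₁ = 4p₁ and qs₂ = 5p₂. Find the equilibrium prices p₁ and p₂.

p₁ = 636/13, p₂ = 275/13

Market 1: 279 - 3p₁ + 3p₂ = 4p₁ → 7p₁ - 3p₂ = 279.
Market 2: 12p₂ - 2p₁ = 156.
Eliminating p₂: 12×(1) + 3×(2) gives 78p₁ = 3816, so p₁ = 636/13.
Back-substitute into (2): p₂ = (156 + 2×636/13) / 12 = 275/13.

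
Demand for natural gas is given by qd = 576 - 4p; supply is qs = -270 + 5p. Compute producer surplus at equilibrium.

Producer surplus = 4000

Equilibrium: 576 - 4p = -270 + 5p gives p* = 94, q* = 200.
Supply starts at p = 54 (where qs = 0).
PS = ½(94 − 54)(200) = 4000.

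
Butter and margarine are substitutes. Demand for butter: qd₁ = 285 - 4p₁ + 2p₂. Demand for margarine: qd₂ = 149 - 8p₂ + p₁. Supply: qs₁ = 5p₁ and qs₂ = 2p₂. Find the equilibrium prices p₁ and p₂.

Market 1: 285 - 4p₁ + 2p₂ = 5p₁ → 9p₁ - 2p₂ = 285.
Market 2: 10p₂ - p₁ = 149.
Eliminating p₂: 10×(1) + 2×(2) gives 88p₁ = 3148, so p₁ = 787/22.
Back-substitute into (2): p₂ = (149 + 1×787/22) / 10 = 813/44.

p₁ = 787/22, p₂ = 813/44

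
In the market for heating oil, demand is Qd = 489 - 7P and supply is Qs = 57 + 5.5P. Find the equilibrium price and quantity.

Set Qd = Qs: 489 - 7P = 57 + 5.5P.
432 = 12.5P, so P* = 34.56.
Q* = 489 − 7(34.56) = 247.08.

P* = 34.56, Q* = 247.08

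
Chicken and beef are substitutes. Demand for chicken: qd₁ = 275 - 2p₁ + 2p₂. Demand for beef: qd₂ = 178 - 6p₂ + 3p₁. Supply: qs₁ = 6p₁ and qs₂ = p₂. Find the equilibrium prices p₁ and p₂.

p₁ = 45.62, p₂ = 44.98

Market 1: 275 - 2p₁ + 2p₂ = 6p₁ → 8p₁ - 2p₂ = 275.
Market 2: 7p₂ - 3p₁ = 178.
Eliminating p₂: 7×(1) + 2×(2) gives 50p₁ = 2281, so p₁ = 45.62.
Back-substitute into (2): p₂ = (178 + 3×45.62) / 7 = 44.98.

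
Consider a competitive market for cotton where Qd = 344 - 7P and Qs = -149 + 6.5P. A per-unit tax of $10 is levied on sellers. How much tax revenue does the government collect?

Tax revenue = 1640/3

Pre-tax equilibrium: P* = 986/27, Q* = 2386/27.
Tax on sellers shifts supply to Qs = -149 + 6.5(P − 10) = -214 + 6.5P.
344 - 7P = -214 + 6.5P gives buyer price Pb = 124/3; sellers receive Ps = 124/3 − 10 = 94/3.
New quantity: Q = 344 − 7(124/3) = 164/3.
Revenue = 10 × 164/3 = 1640/3.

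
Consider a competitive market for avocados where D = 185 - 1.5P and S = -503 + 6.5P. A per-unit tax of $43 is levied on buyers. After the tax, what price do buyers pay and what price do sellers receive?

Pre-tax equilibrium: P* = 86, Q* = 56.
Tax on buyers shifts demand to D = 185 − 1.5(P + 43) = 120.5 - 1.5P.
120.5 - 1.5P = -503 + 6.5P gives seller price Ps = 77.9375; buyers pay Pb = 77.9375 + 43 = 120.9375.
New quantity: Q = 185 − 1.5(120.9375) = 3.59375.

Buyers pay $120.9375, sellers receive $77.9375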